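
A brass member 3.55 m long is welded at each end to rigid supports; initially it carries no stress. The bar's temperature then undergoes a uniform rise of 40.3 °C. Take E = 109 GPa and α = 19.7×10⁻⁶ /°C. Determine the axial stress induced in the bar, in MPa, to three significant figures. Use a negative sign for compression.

Free thermal expansion αLΔT = 19.7e-6 · 3550 · 40.3 = 2.818 mm.
The walls impose strain ε = −(2.818)/3550 = -7.9391e-04; σ = Eε = 109000 · -7.9391e-04 = -86.54 MPa.

-86.5 MPa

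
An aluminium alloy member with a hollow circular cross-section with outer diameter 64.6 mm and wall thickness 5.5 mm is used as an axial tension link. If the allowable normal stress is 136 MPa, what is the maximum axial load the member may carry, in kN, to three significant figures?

A = 1021 mm².
P_max = σ_allow · A = 136 · 1021 = 138900 N = 138.9 kN.

139 kN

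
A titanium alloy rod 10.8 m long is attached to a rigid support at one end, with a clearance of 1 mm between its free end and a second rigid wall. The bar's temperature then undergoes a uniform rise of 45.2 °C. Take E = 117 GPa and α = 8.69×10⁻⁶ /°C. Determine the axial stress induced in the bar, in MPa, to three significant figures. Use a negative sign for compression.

-35.1 MPa

Free thermal expansion αLΔT = 8.69e-6 · 10800 · 45.2 = 4.242 mm.
The walls engage after the gap closes; constrained expansion = 4.242 − 1 = 3.242 mm.
The walls impose strain ε = −(3.242)/10800 = -3.0020e-04; σ = Eε = 117000 · -3.0020e-04 = -35.12 MPa.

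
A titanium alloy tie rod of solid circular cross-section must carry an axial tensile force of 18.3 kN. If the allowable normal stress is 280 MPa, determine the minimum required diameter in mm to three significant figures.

Required area A ≥ P/σ_allow = 18300/280 = 65.36 mm².
For a solid circular section, d ≥ √(4A/π) = 9.122 mm.

9.12 mm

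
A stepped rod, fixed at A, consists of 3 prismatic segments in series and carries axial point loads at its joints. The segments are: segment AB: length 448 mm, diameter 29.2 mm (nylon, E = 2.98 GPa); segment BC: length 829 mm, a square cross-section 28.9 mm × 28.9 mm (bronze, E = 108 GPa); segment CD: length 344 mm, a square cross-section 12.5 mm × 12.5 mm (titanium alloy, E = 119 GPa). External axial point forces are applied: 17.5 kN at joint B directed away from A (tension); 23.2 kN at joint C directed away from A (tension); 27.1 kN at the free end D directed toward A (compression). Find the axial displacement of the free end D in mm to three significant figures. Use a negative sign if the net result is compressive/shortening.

2.52 mm

Internal axial forces (sectioning from the free end, tension +): N_CD = -27.1 kN, N_BC = -3.9 kN, N_AB = 13.6 kN.
A_AB = 669.7 mm².
A_BC = 835.2 mm².
A_CD = 156.2 mm².
δ_AB = 13600·448/(669.7·2980) = 3.053 mm
δ_BC = -3900·829/(835.2·108000) = -0.03584 mm
δ_CD = -27100·344/(156.2·119000) = -0.5014 mm
δ = Σδ_i = 2.516 mm.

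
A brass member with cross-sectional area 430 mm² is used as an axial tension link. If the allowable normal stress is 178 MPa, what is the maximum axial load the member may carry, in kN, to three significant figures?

76.5 kN

P_max = σ_allow · A = 178 · 430 = 76540 N = 76.54 kN.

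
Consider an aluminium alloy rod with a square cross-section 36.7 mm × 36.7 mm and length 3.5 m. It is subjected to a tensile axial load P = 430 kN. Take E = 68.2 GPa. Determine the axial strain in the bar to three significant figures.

0.00468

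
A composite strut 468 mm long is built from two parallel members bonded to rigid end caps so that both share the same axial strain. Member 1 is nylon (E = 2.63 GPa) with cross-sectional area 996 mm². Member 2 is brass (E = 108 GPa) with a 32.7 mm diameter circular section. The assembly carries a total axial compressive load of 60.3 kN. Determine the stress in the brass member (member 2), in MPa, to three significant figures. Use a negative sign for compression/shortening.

-69.8 MPa

A_2 = 839.8 mm².
Equal strain + equilibrium ⇒ each member carries load in proportion to AE: A₁E₁ = 2619000 N, A₂E₂ = 90700000 N, ΣAE = 93320000 N.
σ₂ = P·E₂/ΣAE = -60300·108000/93320000 = -69.79 MPa.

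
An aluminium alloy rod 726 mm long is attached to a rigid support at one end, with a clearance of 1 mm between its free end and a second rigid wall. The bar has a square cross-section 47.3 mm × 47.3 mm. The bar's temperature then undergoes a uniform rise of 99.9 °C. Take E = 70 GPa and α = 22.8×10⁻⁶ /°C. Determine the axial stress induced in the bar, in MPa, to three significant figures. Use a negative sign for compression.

-63.0 MPa

Free thermal expansion αLΔT = 22.8e-6 · 726 · 99.9 = 1.654 mm.
The walls engage after the gap closes; constrained expansion = 1.654 − 1 = 0.6536 mm.
The walls impose strain ε = −(0.6536)/726 = -9.0031e-04; σ = Eε = 70000 · -9.0031e-04 = -63.02 MPa.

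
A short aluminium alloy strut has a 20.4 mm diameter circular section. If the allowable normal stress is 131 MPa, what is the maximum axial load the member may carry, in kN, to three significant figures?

A = 326.9 mm².
P_max = σ_allow · A = 131 · 326.9 = 42820 N = 42.82 kN.

42.8 kN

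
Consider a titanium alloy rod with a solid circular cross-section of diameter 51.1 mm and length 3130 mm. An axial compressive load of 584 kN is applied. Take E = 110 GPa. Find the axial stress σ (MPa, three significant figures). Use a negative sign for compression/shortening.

-285 MPa

A = 2051 mm².
σ = N/A = -584000/2051 = -284.8 MPa.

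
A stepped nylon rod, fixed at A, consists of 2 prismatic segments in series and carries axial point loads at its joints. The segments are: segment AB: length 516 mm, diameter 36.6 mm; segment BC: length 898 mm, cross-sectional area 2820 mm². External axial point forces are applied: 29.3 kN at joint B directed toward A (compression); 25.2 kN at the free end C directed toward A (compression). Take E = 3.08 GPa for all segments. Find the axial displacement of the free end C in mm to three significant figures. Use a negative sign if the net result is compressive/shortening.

-11.3 mm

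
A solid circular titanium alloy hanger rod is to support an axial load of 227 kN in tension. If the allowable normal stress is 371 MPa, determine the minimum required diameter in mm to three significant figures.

27.9 mm

Required area A ≥ P/σ_allow = 227000/371 = 611.9 mm².
For a solid circular section, d ≥ √(4A/π) = 27.91 mm.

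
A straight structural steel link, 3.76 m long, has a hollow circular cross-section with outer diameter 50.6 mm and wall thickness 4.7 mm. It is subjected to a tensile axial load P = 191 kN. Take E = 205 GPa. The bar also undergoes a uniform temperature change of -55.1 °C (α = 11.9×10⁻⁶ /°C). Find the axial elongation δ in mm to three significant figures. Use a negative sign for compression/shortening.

2.70 mm

A = 677.7 mm².
δ_mech = NL/(AE) = 191000·3760/(677.7·205000) = 5.169 mm.
δ_thermal = αLΔT = 11.9e-6·3760·-55.1 = -2.465 mm.
δ = δ_mech + δ_thermal = 2.704 mm.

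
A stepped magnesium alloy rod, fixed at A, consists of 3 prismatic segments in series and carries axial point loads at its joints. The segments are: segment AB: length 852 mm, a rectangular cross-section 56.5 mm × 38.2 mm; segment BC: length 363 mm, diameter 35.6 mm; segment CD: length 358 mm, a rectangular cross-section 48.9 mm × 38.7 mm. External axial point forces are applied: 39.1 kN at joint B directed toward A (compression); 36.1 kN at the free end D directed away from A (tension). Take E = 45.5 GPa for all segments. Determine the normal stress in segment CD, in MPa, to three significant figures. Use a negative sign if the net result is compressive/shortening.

19.1 MPa

Internal axial forces (sectioning from the free end, tension +): N_CD = 36.1 kN, N_BC = 36.1 kN, N_AB = -3 kN.
A_CD = 1892 mm².
σ_CD = N_CD/A_CD = 36100/1892 = 19.08 MPa.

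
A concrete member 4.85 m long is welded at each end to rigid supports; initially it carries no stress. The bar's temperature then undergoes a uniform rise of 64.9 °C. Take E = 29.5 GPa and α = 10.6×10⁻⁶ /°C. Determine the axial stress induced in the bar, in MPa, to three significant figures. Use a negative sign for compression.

Free thermal expansion αLΔT = 10.6e-6 · 4850 · 64.9 = 3.337 mm.
The walls impose strain ε = −(3.337)/4850 = -6.8794e-04; σ = Eε = 29500 · -6.8794e-04 = -20.29 MPa.

-20.3 MPa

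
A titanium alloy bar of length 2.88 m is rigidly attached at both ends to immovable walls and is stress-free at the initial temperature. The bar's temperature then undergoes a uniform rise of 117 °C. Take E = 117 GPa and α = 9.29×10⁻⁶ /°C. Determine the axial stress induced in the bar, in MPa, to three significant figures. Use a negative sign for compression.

Free thermal expansion αLΔT = 9.29e-6 · 2880 · 117 = 3.13 mm.
The walls impose strain ε = −(3.13)/2880 = -1.0869e-03; σ = Eε = 117000 · -1.0869e-03 = -127.2 MPa.

-127 MPa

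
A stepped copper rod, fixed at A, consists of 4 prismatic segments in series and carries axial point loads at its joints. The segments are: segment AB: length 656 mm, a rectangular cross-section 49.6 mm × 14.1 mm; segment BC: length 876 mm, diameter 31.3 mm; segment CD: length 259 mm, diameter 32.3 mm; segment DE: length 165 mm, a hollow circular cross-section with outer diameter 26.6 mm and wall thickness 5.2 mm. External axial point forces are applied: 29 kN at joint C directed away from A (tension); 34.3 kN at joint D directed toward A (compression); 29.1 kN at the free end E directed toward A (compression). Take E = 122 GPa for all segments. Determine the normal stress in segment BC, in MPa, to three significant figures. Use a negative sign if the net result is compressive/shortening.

-44.7 MPa

Internal axial forces (sectioning from the free end, tension +): N_DE = -29.1 kN, N_CD = -63.4 kN, N_BC = -34.4 kN, N_AB = -34.4 kN.
A_BC = 769.4 mm².
σ_BC = N_BC/A_BC = -34400/769.4 = -44.71 MPa.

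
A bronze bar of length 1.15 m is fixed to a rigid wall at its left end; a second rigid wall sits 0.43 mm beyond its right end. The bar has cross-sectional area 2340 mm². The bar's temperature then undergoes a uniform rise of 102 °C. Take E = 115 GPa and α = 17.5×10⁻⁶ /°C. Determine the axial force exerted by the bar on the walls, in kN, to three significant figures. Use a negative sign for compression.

Free thermal expansion αLΔT = 17.5e-6 · 1150 · 102 = 2.053 mm.
The walls engage after the gap closes; constrained expansion = 2.053 − 0.43 = 1.623 mm.
The walls impose strain ε = −(1.623)/1150 = -1.4111e-03; σ = Eε = 115000 · -1.4111e-03 = -162.3 MPa.
Wall reaction R = σ·A = -162.3·2340 = -379700 N = -379.7 kN.

-380 kN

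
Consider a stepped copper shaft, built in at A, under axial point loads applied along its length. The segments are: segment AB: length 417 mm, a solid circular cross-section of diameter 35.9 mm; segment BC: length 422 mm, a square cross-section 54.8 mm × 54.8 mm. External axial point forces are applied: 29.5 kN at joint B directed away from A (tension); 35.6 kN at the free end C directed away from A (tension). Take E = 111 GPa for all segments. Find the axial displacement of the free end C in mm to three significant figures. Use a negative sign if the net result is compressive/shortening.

0.287 mm

Internal axial forces (sectioning from the free end, tension +): N_BC = 35.6 kN, N_AB = 65.1 kN.
A_AB = 1012 mm².
A_BC = 3003 mm².
δ_AB = 65100·417/(1012·111000) = 0.2416 mm
δ_BC = 35600·422/(3003·111000) = 0.04507 mm
δ = Σδ_i = 0.2867 mm.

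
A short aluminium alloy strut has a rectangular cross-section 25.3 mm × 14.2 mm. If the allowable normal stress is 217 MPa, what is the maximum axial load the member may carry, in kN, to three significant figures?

78.0 kN

A = 359.3 mm².
P_max = σ_allow · A = 217 · 359.3 = 77960 N = 77.96 kN.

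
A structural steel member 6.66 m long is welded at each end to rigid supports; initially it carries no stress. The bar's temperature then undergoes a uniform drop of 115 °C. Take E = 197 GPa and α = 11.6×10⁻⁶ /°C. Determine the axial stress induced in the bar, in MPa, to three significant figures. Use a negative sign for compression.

263 MPa

Free thermal expansion αLΔT = 11.6e-6 · 6660 · -115 = -8.884 mm.
The walls impose strain ε = −(-8.884)/6660 = 1.3340e-03; σ = Eε = 197000 · 1.3340e-03 = 262.8 MPa.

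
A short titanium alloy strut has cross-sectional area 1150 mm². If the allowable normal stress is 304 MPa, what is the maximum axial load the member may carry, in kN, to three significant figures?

P_max = σ_allow · A = 304 · 1150 = 349600 N = 349.6 kN.

350 kN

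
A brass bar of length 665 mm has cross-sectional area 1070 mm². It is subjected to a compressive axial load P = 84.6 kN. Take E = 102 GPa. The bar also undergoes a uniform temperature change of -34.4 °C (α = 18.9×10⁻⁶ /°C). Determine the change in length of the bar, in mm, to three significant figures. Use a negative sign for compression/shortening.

-0.948 mm

δ_mech = NL/(AE) = -84600·665/(1070·102000) = -0.5155 mm.
δ_thermal = αLΔT = 18.9e-6·665·-34.4 = -0.4324 mm.
δ = δ_mech + δ_thermal = -0.9478 mm.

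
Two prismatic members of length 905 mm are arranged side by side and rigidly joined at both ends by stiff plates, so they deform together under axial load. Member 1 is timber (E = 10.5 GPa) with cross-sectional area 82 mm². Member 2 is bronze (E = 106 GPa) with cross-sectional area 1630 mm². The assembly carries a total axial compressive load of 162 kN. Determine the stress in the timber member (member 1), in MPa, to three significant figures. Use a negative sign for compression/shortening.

Equal strain + equilibrium ⇒ each member carries load in proportion to AE: A₁E₁ = 861000 N, A₂E₂ = 172800000 N, ΣAE = 173600000 N.
σ₁ = P·E₁/ΣAE = -162000·10500/173600000 = -9.796 MPa.

-9.80 MPa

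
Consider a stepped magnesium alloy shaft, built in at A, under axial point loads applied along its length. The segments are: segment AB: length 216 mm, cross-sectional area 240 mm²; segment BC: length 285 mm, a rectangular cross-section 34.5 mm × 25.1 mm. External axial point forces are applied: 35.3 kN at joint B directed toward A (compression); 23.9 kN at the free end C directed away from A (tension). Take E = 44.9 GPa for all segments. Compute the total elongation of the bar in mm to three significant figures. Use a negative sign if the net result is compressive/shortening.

-0.0533 mm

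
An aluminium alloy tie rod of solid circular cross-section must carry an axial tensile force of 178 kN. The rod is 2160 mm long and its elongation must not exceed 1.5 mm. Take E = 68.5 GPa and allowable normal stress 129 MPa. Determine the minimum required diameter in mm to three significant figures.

69.0 mm

Required area A ≥ P/σ_allow = 178000/129 = 1380 mm².
For a solid circular section, d ≥ √(4A/π) = 41.92 mm.
Elongation limit: A ≥ PL/(Eδ_allow) = 178000·2160/(68500·1.5) = 3742 mm² ⇒ d ≥ 69.02 mm.
The elongation limit governs.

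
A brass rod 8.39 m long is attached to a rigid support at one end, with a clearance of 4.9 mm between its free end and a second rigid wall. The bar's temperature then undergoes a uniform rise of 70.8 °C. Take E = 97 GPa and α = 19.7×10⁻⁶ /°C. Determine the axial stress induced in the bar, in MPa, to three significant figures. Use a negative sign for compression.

-78.6 MPa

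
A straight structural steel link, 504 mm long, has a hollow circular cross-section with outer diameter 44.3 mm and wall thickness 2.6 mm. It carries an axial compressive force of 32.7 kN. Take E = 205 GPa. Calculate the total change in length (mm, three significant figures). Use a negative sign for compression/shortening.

A = 340.6 mm².
δ_mech = NL/(AE) = -32700·504/(340.6·205000) = -0.236 mm.

-0.236 mm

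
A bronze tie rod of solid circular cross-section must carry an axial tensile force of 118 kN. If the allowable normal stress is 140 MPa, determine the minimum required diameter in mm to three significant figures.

Required area A ≥ P/σ_allow = 118000/140 = 842.9 mm².
For a solid circular section, d ≥ √(4A/π) = 32.76 mm.

32.8 mm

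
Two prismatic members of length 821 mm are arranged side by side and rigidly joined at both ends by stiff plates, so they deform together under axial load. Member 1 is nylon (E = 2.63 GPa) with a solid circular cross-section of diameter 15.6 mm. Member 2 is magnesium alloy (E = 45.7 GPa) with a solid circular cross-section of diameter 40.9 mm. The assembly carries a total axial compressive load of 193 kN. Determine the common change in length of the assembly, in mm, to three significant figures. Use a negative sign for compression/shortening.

A_1 = 191.1 mm².
A_2 = 1314 mm².
Equal strain + equilibrium ⇒ each member carries load in proportion to AE: A₁E₁ = 502700 N, A₂E₂ = 60040000 N, ΣAE = 60540000 N.
δ = PL/ΣAE = -193000·821/60540000 = -2.617 mm.

-2.62 mm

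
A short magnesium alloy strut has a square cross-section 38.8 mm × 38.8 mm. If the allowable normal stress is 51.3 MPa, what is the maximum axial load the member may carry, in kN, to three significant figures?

77.2 kN

A = 1505 mm².
P_max = σ_allow · A = 51.3 · 1505 = 77230 N = 77.23 kN.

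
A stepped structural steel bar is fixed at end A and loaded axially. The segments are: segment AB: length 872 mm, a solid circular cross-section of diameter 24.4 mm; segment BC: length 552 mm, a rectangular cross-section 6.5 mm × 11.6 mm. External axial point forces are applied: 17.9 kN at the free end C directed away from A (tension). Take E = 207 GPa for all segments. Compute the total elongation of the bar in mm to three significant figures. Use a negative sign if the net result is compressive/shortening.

Internal axial forces (sectioning from the free end, tension +): N_BC = 17.9 kN, N_AB = 17.9 kN.
A_AB = 467.6 mm².
A_BC = 75.4 mm².
δ_AB = 17900·872/(467.6·207000) = 0.1613 mm
δ_BC = 17900·552/(75.4·207000) = 0.6331 mm
δ = Σδ_i = 0.7943 mm.

0.794 mm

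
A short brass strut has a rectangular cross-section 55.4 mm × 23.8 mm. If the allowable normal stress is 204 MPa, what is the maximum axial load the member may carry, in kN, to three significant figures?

269 kN

A = 1319 mm².
P_max = σ_allow · A = 204 · 1319 = 269000 N = 269 kN.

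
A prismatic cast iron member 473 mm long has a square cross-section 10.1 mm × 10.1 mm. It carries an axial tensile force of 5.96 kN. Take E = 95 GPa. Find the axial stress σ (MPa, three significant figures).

58.4 MPa

A = 102 mm².
σ = N/A = 5960/102 = 58.43 MPa.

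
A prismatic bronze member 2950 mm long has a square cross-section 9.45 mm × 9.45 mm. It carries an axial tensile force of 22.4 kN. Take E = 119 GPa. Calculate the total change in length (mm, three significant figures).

A = 89.3 mm².
δ_mech = NL/(AE) = 22400·2950/(89.3·119000) = 6.218 mm.

6.22 mm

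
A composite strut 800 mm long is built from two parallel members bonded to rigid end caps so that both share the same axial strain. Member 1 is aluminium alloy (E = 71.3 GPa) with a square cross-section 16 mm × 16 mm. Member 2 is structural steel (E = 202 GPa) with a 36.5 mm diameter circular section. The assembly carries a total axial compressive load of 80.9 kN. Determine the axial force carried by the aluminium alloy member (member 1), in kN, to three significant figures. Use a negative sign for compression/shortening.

A_1 = 256 mm².
A_2 = 1046 mm².
Equal strain + equilibrium ⇒ each member carries load in proportion to AE: A₁E₁ = 18250000 N, A₂E₂ = 211400000 N, ΣAE = 229600000 N.
F₁ = P·A₁E₁/ΣAE = -80900·18250000/229600000 = -6431 N.

-6.43 kN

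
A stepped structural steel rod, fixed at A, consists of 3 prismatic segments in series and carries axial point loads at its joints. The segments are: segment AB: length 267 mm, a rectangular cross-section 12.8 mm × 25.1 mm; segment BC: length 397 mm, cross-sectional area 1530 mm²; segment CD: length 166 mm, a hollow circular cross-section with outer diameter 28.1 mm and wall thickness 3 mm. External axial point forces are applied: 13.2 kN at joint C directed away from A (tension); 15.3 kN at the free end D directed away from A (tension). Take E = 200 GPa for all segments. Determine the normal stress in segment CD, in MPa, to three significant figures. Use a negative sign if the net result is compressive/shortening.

64.7 MPa

Internal axial forces (sectioning from the free end, tension +): N_CD = 15.3 kN, N_BC = 28.5 kN, N_AB = 28.5 kN.
A_CD = 236.6 mm².
σ_CD = N_CD/A_CD = 15300/236.6 = 64.68 MPa.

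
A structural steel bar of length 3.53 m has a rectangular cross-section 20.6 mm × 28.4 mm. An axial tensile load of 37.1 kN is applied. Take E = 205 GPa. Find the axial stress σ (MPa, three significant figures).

63.4 MPa

A = 585 mm².
σ = N/A = 37100/585 = 63.41 MPa.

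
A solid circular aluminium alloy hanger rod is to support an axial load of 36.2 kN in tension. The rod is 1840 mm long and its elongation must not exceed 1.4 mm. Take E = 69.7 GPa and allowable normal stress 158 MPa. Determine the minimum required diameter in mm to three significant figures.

29.5 mm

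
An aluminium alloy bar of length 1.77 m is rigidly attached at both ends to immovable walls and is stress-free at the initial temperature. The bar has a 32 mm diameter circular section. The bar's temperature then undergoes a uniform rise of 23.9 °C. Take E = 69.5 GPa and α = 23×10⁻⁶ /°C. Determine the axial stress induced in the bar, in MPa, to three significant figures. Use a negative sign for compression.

Free thermal expansion αLΔT = 23e-6 · 1770 · 23.9 = 0.973 mm.
The walls impose strain ε = −(0.973)/1770 = -5.4970e-04; σ = Eε = 69500 · -5.4970e-04 = -38.2 MPa.

-38.2 MPa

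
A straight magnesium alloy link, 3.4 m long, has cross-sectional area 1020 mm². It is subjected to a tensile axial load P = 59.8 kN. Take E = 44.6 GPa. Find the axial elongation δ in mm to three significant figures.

4.47 mm

δ_mech = NL/(AE) = 59800·3400/(1020·44600) = 4.469 mm.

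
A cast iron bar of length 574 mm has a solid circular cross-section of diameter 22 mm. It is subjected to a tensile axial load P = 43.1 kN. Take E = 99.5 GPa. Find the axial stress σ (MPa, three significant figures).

A = 380.1 mm².
σ = N/A = 43100/380.1 = 113.4 MPa.

113 MPa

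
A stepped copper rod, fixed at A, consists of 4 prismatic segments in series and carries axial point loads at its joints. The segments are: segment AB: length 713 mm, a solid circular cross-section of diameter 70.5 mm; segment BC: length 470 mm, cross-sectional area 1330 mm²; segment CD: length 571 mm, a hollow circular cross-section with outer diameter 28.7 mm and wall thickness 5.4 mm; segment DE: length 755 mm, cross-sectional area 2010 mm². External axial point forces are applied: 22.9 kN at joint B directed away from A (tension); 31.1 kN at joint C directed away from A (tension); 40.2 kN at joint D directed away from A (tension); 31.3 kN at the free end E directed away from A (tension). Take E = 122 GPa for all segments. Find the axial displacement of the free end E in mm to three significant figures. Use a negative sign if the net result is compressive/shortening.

1.43 mm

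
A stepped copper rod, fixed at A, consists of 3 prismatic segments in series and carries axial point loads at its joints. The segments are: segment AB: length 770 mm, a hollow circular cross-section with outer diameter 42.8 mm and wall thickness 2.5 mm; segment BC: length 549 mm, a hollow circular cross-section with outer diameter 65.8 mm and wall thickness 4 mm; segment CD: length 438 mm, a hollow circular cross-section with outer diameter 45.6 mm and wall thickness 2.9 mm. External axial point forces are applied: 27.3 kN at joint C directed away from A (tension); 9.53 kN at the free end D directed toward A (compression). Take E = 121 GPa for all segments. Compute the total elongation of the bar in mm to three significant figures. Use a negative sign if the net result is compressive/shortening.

0.372 mm

Internal axial forces (sectioning from the free end, tension +): N_CD = -9.53 kN, N_BC = 17.77 kN, N_AB = 17.77 kN.
A_AB = 316.5 mm².
A_BC = 776.6 mm².
A_CD = 389 mm².
δ_AB = 17770·770/(316.5·121000) = 0.3573 mm
δ_BC = 17770·549/(776.6·121000) = 0.1038 mm
δ_CD = -9530·438/(389·121000) = -0.08868 mm
δ = Σδ_i = 0.3724 mm.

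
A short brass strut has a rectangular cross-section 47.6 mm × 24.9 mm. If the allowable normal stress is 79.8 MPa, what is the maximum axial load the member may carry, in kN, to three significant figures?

A = 1185 mm².
P_max = σ_allow · A = 79.8 · 1185 = 94580 N = 94.58 kN.

94.6 kN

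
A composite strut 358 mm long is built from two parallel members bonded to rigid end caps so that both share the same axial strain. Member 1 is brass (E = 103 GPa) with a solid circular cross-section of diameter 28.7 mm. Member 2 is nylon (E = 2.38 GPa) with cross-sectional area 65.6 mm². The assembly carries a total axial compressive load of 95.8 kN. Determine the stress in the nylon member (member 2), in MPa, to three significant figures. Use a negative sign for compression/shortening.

A_1 = 646.9 mm².
Equal strain + equilibrium ⇒ each member carries load in proportion to AE: A₁E₁ = 66630000 N, A₂E₂ = 156100 N, ΣAE = 66790000 N.
σ₂ = P·E₂/ΣAE = -95800·2380/66790000 = -3.414 MPa.

-3.41 MPa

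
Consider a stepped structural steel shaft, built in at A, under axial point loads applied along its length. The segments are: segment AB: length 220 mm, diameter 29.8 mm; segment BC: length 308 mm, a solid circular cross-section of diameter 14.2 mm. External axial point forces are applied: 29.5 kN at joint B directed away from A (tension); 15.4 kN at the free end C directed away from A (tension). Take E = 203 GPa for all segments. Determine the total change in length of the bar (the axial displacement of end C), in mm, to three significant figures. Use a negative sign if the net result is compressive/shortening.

Internal axial forces (sectioning from the free end, tension +): N_BC = 15.4 kN, N_AB = 44.9 kN.
A_AB = 697.5 mm².
A_BC = 158.4 mm².
δ_AB = 44900·220/(697.5·203000) = 0.06977 mm
δ_BC = 15400·308/(158.4·203000) = 0.1475 mm
δ = Σδ_i = 0.2173 mm.

0.217 mm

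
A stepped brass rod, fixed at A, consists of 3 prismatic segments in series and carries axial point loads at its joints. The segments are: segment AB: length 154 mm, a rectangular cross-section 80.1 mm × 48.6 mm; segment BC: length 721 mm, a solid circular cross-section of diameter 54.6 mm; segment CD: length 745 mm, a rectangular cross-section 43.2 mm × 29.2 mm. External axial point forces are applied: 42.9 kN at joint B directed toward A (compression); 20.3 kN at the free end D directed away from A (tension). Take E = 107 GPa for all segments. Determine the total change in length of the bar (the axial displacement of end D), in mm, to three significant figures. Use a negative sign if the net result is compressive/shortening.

0.162 mm

Internal axial forces (sectioning from the free end, tension +): N_CD = 20.3 kN, N_BC = 20.3 kN, N_AB = -22.6 kN.
A_AB = 3893 mm².
A_BC = 2341 mm².
A_CD = 1261 mm².
δ_AB = -22600·154/(3893·107000) = -0.008356 mm
δ_BC = 20300·721/(2341·107000) = 0.05842 mm
δ_CD = 20300·745/(1261·107000) = 0.112 mm
δ = Σδ_i = 0.1621 mm.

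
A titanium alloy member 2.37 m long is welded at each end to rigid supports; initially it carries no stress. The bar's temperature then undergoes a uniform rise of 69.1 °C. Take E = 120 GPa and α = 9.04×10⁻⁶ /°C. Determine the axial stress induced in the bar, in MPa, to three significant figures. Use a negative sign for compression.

-75.0 MPa

Free thermal expansion αLΔT = 9.04e-6 · 2370 · 69.1 = 1.48 mm.
The walls impose strain ε = −(1.48)/2370 = -6.2466e-04; σ = Eε = 120000 · -6.2466e-04 = -74.96 MPa.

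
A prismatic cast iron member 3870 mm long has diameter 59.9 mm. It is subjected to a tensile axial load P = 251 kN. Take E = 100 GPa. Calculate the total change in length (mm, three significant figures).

3.45 mm

A = 2818 mm².
δ_mech = NL/(AE) = 251000·3870/(2818·100000) = 3.447 mm.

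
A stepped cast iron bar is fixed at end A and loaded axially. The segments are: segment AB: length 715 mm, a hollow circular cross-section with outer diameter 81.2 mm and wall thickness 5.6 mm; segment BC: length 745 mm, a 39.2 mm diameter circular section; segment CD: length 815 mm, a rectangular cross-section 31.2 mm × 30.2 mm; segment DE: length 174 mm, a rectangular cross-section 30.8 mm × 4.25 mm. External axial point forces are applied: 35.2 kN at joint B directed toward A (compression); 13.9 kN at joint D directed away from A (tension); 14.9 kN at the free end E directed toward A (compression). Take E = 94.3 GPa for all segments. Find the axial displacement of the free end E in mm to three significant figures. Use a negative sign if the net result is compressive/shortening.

Internal axial forces (sectioning from the free end, tension +): N_DE = -14.9 kN, N_CD = -1 kN, N_BC = -1 kN, N_AB = -36.2 kN.
A_AB = 1330 mm².
A_BC = 1207 mm².
A_CD = 942.2 mm².
A_DE = 130.9 mm².
δ_AB = -36200·715/(1330·94300) = -0.2064 mm
δ_BC = -1000·745/(1207·94300) = -0.006546 mm
δ_CD = -1000·815/(942.2·94300) = -0.009172 mm
δ_DE = -14900·174/(130.9·94300) = -0.21 mm
δ = Σδ_i = -0.4321 mm.

-0.432 mm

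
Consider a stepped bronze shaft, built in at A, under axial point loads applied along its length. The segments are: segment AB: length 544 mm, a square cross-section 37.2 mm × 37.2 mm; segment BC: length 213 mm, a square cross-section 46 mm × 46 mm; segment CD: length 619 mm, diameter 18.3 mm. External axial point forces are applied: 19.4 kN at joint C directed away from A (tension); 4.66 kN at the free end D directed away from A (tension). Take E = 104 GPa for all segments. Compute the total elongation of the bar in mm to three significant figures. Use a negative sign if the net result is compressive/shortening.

Internal axial forces (sectioning from the free end, tension +): N_CD = 4.66 kN, N_BC = 24.06 kN, N_AB = 24.06 kN.
A_AB = 1384 mm².
A_BC = 2116 mm².
A_CD = 263 mm².
δ_AB = 24060·544/(1384·104000) = 0.09094 mm
δ_BC = 24060·213/(2116·104000) = 0.02329 mm
δ_CD = 4660·619/(263·104000) = 0.1055 mm
δ = Σδ_i = 0.2197 mm.

0.220 mm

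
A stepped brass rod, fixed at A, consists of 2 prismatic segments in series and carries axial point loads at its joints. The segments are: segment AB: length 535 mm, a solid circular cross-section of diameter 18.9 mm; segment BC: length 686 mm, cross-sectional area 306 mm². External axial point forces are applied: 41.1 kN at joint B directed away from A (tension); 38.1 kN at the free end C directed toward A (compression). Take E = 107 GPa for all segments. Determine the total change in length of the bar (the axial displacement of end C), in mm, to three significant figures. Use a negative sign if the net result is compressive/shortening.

Internal axial forces (sectioning from the free end, tension +): N_BC = -38.1 kN, N_AB = 3 kN.
A_AB = 280.6 mm².
δ_AB = 3000·535/(280.6·107000) = 0.05347 mm
δ_BC = -38100·686/(306·107000) = -0.7983 mm
δ = Σδ_i = -0.7448 mm.

-0.745 mm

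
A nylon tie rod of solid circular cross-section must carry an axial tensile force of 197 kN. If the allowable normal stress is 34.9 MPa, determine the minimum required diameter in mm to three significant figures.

84.8 mm

Required area A ≥ P/σ_allow = 197000/34.9 = 5645 mm².
For a solid circular section, d ≥ √(4A/π) = 84.78 mm.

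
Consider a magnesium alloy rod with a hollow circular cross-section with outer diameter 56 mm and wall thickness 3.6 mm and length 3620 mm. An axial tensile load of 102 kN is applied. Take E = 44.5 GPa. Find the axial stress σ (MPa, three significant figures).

A = 592.6 mm².
σ = N/A = 102000/592.6 = 172.1 MPa.

172 MPa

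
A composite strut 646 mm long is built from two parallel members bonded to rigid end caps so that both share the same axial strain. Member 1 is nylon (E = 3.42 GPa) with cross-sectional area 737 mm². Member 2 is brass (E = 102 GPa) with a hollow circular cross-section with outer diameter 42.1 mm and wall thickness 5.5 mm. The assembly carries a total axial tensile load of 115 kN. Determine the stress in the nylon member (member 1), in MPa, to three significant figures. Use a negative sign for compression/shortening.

5.87 MPa

A_2 = 632.4 mm².
Equal strain + equilibrium ⇒ each member carries load in proportion to AE: A₁E₁ = 2521000 N, A₂E₂ = 64510000 N, ΣAE = 67030000 N.
σ₁ = P·E₁/ΣAE = 115000·3420/67030000 = 5.868 MPa.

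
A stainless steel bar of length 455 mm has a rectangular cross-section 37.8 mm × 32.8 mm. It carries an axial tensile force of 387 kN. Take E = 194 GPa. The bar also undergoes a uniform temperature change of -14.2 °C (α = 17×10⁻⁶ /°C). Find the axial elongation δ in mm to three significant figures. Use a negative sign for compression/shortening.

0.622 mm

A = 1240 mm².
δ_mech = NL/(AE) = 387000·455/(1240·194000) = 0.7321 mm.
δ_thermal = αLΔT = 17e-6·455·-14.2 = -0.1098 mm.
δ = δ_mech + δ_thermal = 0.6222 mm.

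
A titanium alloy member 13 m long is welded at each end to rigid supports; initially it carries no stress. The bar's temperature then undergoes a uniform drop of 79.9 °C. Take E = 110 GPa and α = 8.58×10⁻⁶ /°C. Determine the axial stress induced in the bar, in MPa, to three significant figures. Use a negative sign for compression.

75.4 MPa

Free thermal expansion αLΔT = 8.58e-6 · 13000 · -79.9 = -8.912 mm.
The walls impose strain ε = −(-8.912)/13000 = 6.8554e-04; σ = Eε = 110000 · 6.8554e-04 = 75.41 MPa.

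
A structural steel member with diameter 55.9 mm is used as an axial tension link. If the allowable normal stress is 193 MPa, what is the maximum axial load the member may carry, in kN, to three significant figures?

A = 2454 mm².
P_max = σ_allow · A = 193 · 2454 = 473700 N = 473.7 kN.

474 kN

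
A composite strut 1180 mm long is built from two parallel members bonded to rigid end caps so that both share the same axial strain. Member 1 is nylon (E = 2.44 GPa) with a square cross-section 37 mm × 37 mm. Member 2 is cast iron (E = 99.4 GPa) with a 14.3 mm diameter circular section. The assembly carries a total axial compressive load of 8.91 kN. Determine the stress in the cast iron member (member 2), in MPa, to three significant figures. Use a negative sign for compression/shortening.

-45.9 MPa

A_1 = 1369 mm².
A_2 = 160.6 mm².
Equal strain + equilibrium ⇒ each member carries load in proportion to AE: A₁E₁ = 3340000 N, A₂E₂ = 15960000 N, ΣAE = 19300000 N.
σ₂ = P·E₂/ΣAE = -8910·99400/19300000 = -45.88 MPa.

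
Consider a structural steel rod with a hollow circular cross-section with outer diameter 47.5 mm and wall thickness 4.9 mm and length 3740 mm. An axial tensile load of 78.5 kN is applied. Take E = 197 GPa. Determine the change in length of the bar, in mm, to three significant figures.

2.27 mm

A = 655.8 mm².
δ_mech = NL/(AE) = 78500·3740/(655.8·197000) = 2.273 mm.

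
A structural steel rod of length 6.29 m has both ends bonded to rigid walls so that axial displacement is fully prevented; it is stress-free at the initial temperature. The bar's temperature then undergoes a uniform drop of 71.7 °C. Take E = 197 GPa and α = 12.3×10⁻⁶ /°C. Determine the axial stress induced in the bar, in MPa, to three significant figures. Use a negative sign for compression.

Free thermal expansion αLΔT = 12.3e-6 · 6290 · -71.7 = -5.547 mm.
The walls impose strain ε = −(-5.547)/6290 = 8.8191e-04; σ = Eε = 197000 · 8.8191e-04 = 173.7 MPa.

174 MPa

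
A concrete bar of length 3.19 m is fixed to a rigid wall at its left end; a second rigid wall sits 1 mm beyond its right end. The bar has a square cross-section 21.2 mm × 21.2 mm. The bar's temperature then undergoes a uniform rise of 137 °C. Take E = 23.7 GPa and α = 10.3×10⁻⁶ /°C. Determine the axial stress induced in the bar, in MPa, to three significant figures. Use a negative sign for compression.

Free thermal expansion αLΔT = 10.3e-6 · 3190 · 137 = 4.501 mm.
The walls engage after the gap closes; constrained expansion = 4.501 − 1 = 3.501 mm.
The walls impose strain ε = −(3.501)/3190 = -1.0976e-03; σ = Eε = 23700 · -1.0976e-03 = -26.01 MPa.

-26.0 MPa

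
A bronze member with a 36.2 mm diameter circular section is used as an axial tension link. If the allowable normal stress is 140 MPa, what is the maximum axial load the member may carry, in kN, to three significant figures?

144 kN

A = 1029 mm².
P_max = σ_allow · A = 140 · 1029 = 144100 N = 144.1 kN.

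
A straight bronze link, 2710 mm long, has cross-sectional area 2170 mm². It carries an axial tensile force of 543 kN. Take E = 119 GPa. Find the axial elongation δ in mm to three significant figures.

δ_mech = NL/(AE) = 543000·2710/(2170·119000) = 5.699 mm.

5.70 mm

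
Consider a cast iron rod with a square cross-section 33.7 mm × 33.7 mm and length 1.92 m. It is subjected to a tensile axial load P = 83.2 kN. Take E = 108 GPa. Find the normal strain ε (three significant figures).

6.78e-04

A = 1136 mm².
σ = N/A = 73.26 MPa; ε = σ/E = 73.26/108000 = 6.783e-04.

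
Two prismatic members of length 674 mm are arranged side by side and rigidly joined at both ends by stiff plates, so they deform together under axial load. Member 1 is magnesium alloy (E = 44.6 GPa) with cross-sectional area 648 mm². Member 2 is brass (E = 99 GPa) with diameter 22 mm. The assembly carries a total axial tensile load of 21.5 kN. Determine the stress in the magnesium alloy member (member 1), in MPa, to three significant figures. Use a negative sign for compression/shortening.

A_2 = 380.1 mm².
Equal strain + equilibrium ⇒ each member carries load in proportion to AE: A₁E₁ = 28900000 N, A₂E₂ = 37630000 N, ΣAE = 66530000 N.
σ₁ = P·E₁/ΣAE = 21500·44600/66530000 = 14.41 MPa.

14.4 MPa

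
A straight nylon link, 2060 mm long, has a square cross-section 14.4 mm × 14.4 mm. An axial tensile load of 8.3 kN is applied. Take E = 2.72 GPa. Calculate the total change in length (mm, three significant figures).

30.3 mm

A = 207.4 mm².
δ_mech = NL/(AE) = 8300·2060/(207.4·2720) = 30.31 mm.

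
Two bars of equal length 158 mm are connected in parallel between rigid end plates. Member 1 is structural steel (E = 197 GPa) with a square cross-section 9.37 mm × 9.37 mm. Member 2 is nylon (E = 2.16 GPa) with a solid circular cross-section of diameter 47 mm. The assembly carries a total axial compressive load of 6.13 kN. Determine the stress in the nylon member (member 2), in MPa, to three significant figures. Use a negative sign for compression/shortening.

-0.629 MPa

A_1 = 87.8 mm².
A_2 = 1735 mm².
Equal strain + equilibrium ⇒ each member carries load in proportion to AE: A₁E₁ = 17300000 N, A₂E₂ = 3747000 N, ΣAE = 21040000 N.
σ₂ = P·E₂/ΣAE = -6130·2160/21040000 = -0.6292 MPa.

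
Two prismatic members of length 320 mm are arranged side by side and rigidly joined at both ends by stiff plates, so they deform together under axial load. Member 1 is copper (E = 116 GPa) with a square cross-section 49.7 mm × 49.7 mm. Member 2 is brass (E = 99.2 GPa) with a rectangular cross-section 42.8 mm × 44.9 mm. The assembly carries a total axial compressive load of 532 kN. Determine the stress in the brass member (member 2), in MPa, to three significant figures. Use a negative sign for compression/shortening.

-111 MPa

A_1 = 2470 mm².
A_2 = 1922 mm².
Equal strain + equilibrium ⇒ each member carries load in proportion to AE: A₁E₁ = 286500000 N, A₂E₂ = 190600000 N, ΣAE = 477200000 N.
σ₂ = P·E₂/ΣAE = -532000·99200/477200000 = -110.6 MPa.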